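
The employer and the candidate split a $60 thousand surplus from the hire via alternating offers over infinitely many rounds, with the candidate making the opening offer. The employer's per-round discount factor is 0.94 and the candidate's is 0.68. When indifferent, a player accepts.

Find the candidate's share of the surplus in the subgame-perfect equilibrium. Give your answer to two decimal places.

9.98

Let x be the candidate's share when the candidate proposes and y be the employer's share when the employer proposes.
The employer accepts iff offered ≥ 0.94·y, so x = 60 − 0.94y. Symmetrically y = 60 − 0.68x.
Substituting: x = 60 − 0.94(60 − 0.68x), giving x(1 − 0.68·0.94) = 60(1 − 0.94).
So x = 60 × 0.06 / 0.3608 ≈ 9.9778, and the employer receives 60 − x ≈ 50.0222.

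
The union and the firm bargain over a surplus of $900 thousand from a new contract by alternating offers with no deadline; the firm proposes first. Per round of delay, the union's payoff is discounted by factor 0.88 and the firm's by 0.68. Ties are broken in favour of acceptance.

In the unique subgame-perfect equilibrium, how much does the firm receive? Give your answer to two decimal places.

Let x be the firm's share when the firm proposes and y be the union's share when the union proposes.
The union accepts iff offered ≥ 0.88·y, so x = 900 − 0.88y. Symmetrically y = 900 − 0.68x.
Substituting: x = 900 − 0.88(900 − 0.68x), giving x(1 − 0.68·0.88) = 900(1 − 0.88).
So x = 900 × 0.12 / 0.4016 ≈ 268.9243, and the union receives 900 − x ≈ 631.0757.

268.92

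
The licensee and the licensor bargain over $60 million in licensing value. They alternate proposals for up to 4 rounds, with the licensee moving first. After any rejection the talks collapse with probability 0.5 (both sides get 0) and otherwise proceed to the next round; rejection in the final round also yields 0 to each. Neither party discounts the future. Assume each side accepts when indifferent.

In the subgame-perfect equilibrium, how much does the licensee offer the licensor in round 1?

By backward induction:
Round 4 (the licensor proposes): the licensee will accept anything ≥ 0, so the licensor offers 0 and keeps 60.
Round 3 (the licensee proposes): rejecting gives the licensor an expected 0.5 × 60 = 30; the licensee offers that and keeps 30.
Round 2 (the licensor proposes): rejecting gives the licensee an expected 0.5 × 30 = 15, so the licensor offers 15, keeping 45.
Round 1 (the licensee proposes): rejecting gives the licensor an expected 0.5 × 45 = 22.5. The licensee offers 22.5 and keeps 60 − 22.5 = 37.5.

22.5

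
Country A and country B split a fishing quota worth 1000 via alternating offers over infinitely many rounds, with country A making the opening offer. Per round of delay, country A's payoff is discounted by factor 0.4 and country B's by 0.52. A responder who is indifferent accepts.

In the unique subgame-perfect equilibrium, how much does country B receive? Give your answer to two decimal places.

When country A proposes, country B accepts any offer worth at least 0.52 times what country B would get by proposing next round; and vice versa.
This gives x = 1000 − 0.52y and y = 1000 − 0.4x, where x and y are each side's share when it proposes.
Hence (1 − 0.52·0.4)x = 1000(1 − 0.52), i.e. 0.792·x = 480.
x ≈ 606.0606; country B's share is 1000 − x ≈ 393.9394.

393.94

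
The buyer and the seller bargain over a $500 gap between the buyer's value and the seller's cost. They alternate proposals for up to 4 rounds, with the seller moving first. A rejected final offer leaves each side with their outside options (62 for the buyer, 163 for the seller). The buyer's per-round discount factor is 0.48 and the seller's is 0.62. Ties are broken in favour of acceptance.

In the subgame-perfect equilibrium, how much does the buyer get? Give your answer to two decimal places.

139.34

Round 4 (the buyer proposes): the seller gets 163 if talks fail, so the buyer offers 163 and keeps 337.
Round 3 (the seller proposes): the buyer can get 337 next round, worth 0.48 × 337 = 161.76 now. The seller offers 161.76 and keeps 500 − 161.76 = 338.24.
Round 2 (the buyer proposes): the seller can get 338.24 next round, worth 0.62 × 338.24 = 209.7088 now, so the buyer offers 209.7088, keeping 290.2912.
Round 1 (the seller proposes): the buyer can get 290.2912 next round, worth 0.48 × 290.2912 = 139.339776 now, so the seller offers 139.339776, keeping 360.660224.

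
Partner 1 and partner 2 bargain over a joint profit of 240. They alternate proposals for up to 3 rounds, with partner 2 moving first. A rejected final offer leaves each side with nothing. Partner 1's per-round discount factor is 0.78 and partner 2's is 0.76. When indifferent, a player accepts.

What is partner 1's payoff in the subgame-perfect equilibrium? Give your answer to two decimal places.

44.93

By backward induction:
Round 3 (partner 2 proposes): rejection yields 0 for partner 1; partner 2 offers 0 and keeps 240.
Round 2 (partner 1 proposes): partner 2 can get 240 next round, worth 0.76 × 240 = 182.4 now, so partner 1 offers 182.4, keeping 57.6.
Round 1 (partner 2 proposes): partner 1 can get 57.6 next round, worth 0.78 × 57.6 = 44.928 now. Partner 2 offers 44.928 and keeps 240 − 44.928 = 195.072.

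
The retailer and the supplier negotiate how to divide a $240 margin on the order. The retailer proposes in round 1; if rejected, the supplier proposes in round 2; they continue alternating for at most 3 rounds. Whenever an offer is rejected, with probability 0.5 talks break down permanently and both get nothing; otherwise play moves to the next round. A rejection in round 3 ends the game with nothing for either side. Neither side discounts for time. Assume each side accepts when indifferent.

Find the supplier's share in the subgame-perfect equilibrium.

Round 3 (the retailer proposes): rejection yields 0 for the supplier; the retailer offers 0 and keeps 240.
Round 2 (the supplier proposes): rejecting gives the retailer an expected 0.5 × 240 = 120, so the supplier offers 120, keeping 120.
Round 1 (the retailer proposes): rejecting gives the supplier an expected 0.5 × 120 = 60; the retailer offers that and keeps 180.

60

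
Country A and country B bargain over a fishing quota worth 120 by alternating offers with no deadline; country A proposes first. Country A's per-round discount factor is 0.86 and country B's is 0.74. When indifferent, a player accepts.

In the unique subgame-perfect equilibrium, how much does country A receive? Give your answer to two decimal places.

85.81

Let x be country A's share when country A proposes and y be country B's share when country B proposes.
Country B accepts iff offered ≥ 0.74·y, so x = 120 − 0.74y. Symmetrically y = 120 − 0.86x.
Substituting: x = 120 − 0.74(120 − 0.86x), giving x(1 − 0.86·0.74) = 120(1 − 0.74).
So x = 120 × 0.26 / 0.3636 ≈ 85.8086, and country B receives 120 − x ≈ 34.1914.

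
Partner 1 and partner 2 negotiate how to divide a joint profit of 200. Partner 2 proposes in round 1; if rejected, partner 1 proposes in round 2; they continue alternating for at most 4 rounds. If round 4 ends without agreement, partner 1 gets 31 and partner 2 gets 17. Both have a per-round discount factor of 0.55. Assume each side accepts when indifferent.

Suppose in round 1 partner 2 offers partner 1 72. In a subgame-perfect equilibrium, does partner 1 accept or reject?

Reject

Round 4 (partner 1 proposes): partner 2 gets 17 if talks fail, so partner 1 offers 17 and keeps 183.
Round 3 (partner 2 proposes): partner 1 can get 183 next round, worth 0.55 × 183 = 100.65 now. Partner 2 offers 100.65 and keeps 200 − 100.65 = 99.35.
Round 2 (partner 1 proposes): partner 2 can get 99.35 next round, worth 0.55 × 99.35 = 54.6425 now. Partner 1 offers 54.6425 and keeps 200 − 54.6425 = 145.3575.
So by rejecting in round 1, partner 1 gets 145.3575 next round, worth 0.55 × 145.3575 = 79.946625 now.
Offer 72 < 79.946625, so partner 1 rejects.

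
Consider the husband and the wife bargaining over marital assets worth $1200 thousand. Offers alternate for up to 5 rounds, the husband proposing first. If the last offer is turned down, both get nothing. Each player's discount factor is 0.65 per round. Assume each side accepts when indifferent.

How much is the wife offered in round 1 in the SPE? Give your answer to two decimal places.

388.34

Work backward from the last round.
Round 5 (the husband proposes): rejection yields 0 for the wife; the husband offers 0 and keeps 1200.
Round 4 (the wife proposes): the husband can get 1200 next round, worth 0.65 × 1200 = 780 now; the wife offers that and keeps 420.
Round 3 (the husband proposes): the wife can get 420 next round, worth 0.65 × 420 = 273 now; the husband offers that and keeps 927.
Round 2 (the wife proposes): the husband can get 927 next round, worth 0.65 × 927 = 602.55 now, so the wife offers 602.55, keeping 597.45.
Round 1 (the husband proposes): the wife can get 597.45 next round, worth 0.65 × 597.45 = 388.3425 now. The husband offers 388.3425 and keeps 1200 − 388.3425 = 811.6575.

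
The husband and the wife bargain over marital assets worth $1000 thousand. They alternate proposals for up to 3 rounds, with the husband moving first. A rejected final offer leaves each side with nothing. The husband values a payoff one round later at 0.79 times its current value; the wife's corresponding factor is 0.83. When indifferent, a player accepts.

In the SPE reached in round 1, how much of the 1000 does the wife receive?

Round 3 (the husband proposes): rejection yields 0 for the wife; the husband offers 0 and keeps 1000.
Round 2 (the wife proposes): the husband can get 1000 next round, worth 0.79 × 1000 = 790 now; the wife offers that and keeps 210.
Round 1 (the husband proposes): the wife can get 210 next round, worth 0.83 × 210 = 174.3 now; the husband offers that and keeps 825.7.

174.3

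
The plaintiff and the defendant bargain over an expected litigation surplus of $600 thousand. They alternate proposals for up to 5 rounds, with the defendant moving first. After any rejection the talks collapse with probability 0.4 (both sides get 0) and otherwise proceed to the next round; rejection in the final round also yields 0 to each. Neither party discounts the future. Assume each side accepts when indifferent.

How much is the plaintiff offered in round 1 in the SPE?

195.84

By backward induction:
Round 5 (the defendant proposes): the plaintiff will accept anything ≥ 0, so the defendant offers 0 and keeps 600.
Round 4 (the plaintiff proposes): rejecting gives the defendant an expected 0.6 × 600 = 360; the plaintiff offers that and keeps 240.
Round 3 (the defendant proposes): rejecting gives the plaintiff an expected 0.6 × 240 = 144. The defendant offers 144 and keeps 600 − 144 = 456.
Round 2 (the plaintiff proposes): rejecting gives the defendant an expected 0.6 × 456 = 273.6; the plaintiff offers that and keeps 326.4.
Round 1 (the defendant proposes): rejecting gives the plaintiff an expected 0.6 × 326.4 = 195.84. The defendant offers 195.84 and keeps 600 − 195.84 = 404.16.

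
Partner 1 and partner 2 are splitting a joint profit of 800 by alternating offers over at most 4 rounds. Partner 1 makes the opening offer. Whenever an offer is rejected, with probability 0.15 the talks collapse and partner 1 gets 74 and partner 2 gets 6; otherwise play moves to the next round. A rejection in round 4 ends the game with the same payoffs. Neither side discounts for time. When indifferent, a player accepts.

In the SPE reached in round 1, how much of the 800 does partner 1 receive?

Round 4 (partner 2 proposes): partner 1 gets 74 if talks fail, so partner 2 offers 74 and keeps 726.
Round 3 (partner 1 proposes): rejecting gives partner 2 an expected 0.85 × 726 + 0.15 × 6 = 618, so partner 1 offers 618, keeping 182.
Round 2 (partner 2 proposes): rejecting gives partner 1 an expected 0.85 × 182 + 0.15 × 74 = 165.8. Partner 2 offers 165.8 and keeps 800 − 165.8 = 634.2.
Round 1 (partner 1 proposes): rejecting gives partner 2 an expected 0.85 × 634.2 + 0.15 × 6 = 539.97. Partner 1 offers 539.97 and keeps 800 − 539.97 = 260.03.

260.03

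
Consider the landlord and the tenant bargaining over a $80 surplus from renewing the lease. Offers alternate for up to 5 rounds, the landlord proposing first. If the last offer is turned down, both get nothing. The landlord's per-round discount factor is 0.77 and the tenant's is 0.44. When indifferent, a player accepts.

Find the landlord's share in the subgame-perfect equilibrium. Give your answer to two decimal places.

Round 5 (the landlord proposes): the tenant will accept anything ≥ 0, so the landlord offers 0 and keeps 80.
Round 4 (the tenant proposes): the landlord can get 80 next round, worth 0.77 × 80 = 61.6 now, so the tenant offers 61.6, keeping 18.4.
Round 3 (the landlord proposes): the tenant can get 18.4 next round, worth 0.44 × 18.4 = 8.096 now. The landlord offers 8.096 and keeps 80 − 8.096 = 71.904.
Round 2 (the tenant proposes): the landlord can get 71.904 next round, worth 0.77 × 71.904 = 55.36608 now. The tenant offers 55.36608 and keeps 80 − 55.36608 = 24.63392.
Round 1 (the landlord proposes): the tenant can get 24.63392 next round, worth 0.44 × 24.63392 = 10.8389248 now; the landlord offers that and keeps 69.1610752.

69.16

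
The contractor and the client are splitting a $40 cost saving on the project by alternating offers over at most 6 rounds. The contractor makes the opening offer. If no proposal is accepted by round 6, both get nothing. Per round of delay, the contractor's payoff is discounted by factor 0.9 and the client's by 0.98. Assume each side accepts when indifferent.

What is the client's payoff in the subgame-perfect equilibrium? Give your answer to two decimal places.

Round 6 (the client proposes): the contractor will accept anything ≥ 0, so the client offers 0 and keeps 40.
Round 5 (the contractor proposes): the client can get 40 next round, worth 0.98 × 40 = 39.2 now; the contractor offers that and keeps 0.8.
Round 4 (the client proposes): the contractor can get 0.8 next round, worth 0.9 × 0.8 = 0.72 now; the client offers that and keeps 39.28.
Round 3 (the contractor proposes): the client can get 39.28 next round, worth 0.98 × 39.28 = 38.4944 now, so the contractor offers 38.4944, keeping 1.5056.
Round 2 (the client proposes): the contractor can get 1.5056 next round, worth 0.9 × 1.5056 = 1.35504 now. The client offers 1.35504 and keeps 40 − 1.35504 = 38.64496.
Round 1 (the contractor proposes): the client can get 38.64496 next round, worth 0.98 × 38.64496 = 37.8720608 now; the contractor offers that and keeps 2.1279392.

37.87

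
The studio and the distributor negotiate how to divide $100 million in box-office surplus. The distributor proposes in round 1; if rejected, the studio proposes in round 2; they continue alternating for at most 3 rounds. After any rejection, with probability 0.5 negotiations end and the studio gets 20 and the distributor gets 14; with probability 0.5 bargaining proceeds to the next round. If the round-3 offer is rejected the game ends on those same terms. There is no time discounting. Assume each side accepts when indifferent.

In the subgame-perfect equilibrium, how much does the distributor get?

Round 3 (the distributor proposes): the studio gets 20 if talks fail, so the distributor offers 20 and keeps 80.
Round 2 (the studio proposes): rejecting gives the distributor an expected 0.5 × 80 + 0.5 × 14 = 47, so the studio offers 47, keeping 53.
Round 1 (the distributor proposes): rejecting gives the studio an expected 0.5 × 53 + 0.5 × 20 = 36.5, so the distributor offers 36.5, keeping 63.5.

63.5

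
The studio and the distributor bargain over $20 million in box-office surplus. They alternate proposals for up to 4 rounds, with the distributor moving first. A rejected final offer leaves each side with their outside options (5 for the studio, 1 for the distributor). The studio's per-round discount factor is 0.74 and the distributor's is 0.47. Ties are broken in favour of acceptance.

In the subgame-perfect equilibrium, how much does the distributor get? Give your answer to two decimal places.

Round 4 (the studio proposes): the distributor gets 1 if talks fail, so the studio offers 1 and keeps 19.
Round 3 (the distributor proposes): the studio can get 19 next round, worth 0.74 × 19 = 14.06 now; the distributor offers that and keeps 5.94.
Round 2 (the studio proposes): the distributor can get 5.94 next round, worth 0.47 × 5.94 = 2.7918 now; the studio offers that and keeps 17.2082.
Round 1 (the distributor proposes): the studio can get 17.2082 next round, worth 0.74 × 17.2082 = 12.734068 now, so the distributor offers 12.734068, keeping 7.265932.

7.27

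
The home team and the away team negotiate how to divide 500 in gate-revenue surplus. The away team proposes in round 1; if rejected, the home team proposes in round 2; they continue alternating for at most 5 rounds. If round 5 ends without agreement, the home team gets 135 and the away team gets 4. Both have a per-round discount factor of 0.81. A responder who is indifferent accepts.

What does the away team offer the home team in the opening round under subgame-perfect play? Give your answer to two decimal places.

185.55

Round 5 (the away team proposes): the home team gets 135 if talks fail, so the away team offers 135 and keeps 365.
Round 4 (the home team proposes): the away team can get 365 next round, worth 0.81 × 365 = 295.65 now, so the home team offers 295.65, keeping 204.35.
Round 3 (the away team proposes): the home team can get 204.35 next round, worth 0.81 × 204.35 = 165.5235 now, so the away team offers 165.5235, keeping 334.4765.
Round 2 (the home team proposes): the away team can get 334.4765 next round, worth 0.81 × 334.4765 = 270.925965 now; the home team offers that and keeps 229.074035.
Round 1 (the away team proposes): the home team can get 229.074035 next round, worth 0.81 × 229.074035 = 185.54996835 now; the away team offers that and keeps 314.45003165.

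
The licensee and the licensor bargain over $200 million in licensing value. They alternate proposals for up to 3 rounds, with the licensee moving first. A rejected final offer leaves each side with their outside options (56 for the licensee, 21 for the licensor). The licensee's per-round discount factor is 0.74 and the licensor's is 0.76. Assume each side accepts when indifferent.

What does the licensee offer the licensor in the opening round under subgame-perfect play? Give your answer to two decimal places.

51.33

Solve by backward induction from round 3.
Round 3 (the licensee proposes): the licensor gets 21 if talks fail, so the licensee offers 21 and keeps 179.
Round 2 (the licensor proposes): the licensee can get 179 next round, worth 0.74 × 179 = 132.46 now; the licensor offers that and keeps 67.54.
Round 1 (the licensee proposes): the licensor can get 67.54 next round, worth 0.76 × 67.54 = 51.3304 now, so the licensee offers 51.3304, keeping 148.6696.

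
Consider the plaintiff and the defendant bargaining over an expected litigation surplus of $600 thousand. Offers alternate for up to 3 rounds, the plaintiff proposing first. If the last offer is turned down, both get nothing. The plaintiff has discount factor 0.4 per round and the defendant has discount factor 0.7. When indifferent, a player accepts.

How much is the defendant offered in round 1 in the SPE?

Solve by backward induction from round 3.
Round 3 (the plaintiff proposes): the defendant will accept anything ≥ 0, so the plaintiff offers 0 and keeps 600.
Round 2 (the defendant proposes): the plaintiff can get 600 next round, worth 0.4 × 600 = 240 now. The defendant offers 240 and keeps 600 − 240 = 360.
Round 1 (the plaintiff proposes): the defendant can get 360 next round, worth 0.7 × 360 = 252 now. The plaintiff offers 252 and keeps 600 − 252 = 348.

252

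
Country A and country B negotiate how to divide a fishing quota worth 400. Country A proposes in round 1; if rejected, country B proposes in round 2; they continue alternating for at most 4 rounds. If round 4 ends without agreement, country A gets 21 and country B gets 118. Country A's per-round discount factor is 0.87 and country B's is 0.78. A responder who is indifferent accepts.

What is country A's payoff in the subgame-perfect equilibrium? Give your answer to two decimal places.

By backward induction:
Round 4 (country B proposes): country A gets 21 if talks fail, so country B offers 21 and keeps 379.
Round 3 (country A proposes): country B can get 379 next round, worth 0.78 × 379 = 295.62 now. Country A offers 295.62 and keeps 400 − 295.62 = 104.38.
Round 2 (country B proposes): country A can get 104.38 next round, worth 0.87 × 104.38 = 90.8106 now. Country B offers 90.8106 and keeps 400 − 90.8106 = 309.1894.
Round 1 (country A proposes): country B can get 309.1894 next round, worth 0.78 × 309.1894 = 241.167732 now; country A offers that and keeps 158.832268.

158.83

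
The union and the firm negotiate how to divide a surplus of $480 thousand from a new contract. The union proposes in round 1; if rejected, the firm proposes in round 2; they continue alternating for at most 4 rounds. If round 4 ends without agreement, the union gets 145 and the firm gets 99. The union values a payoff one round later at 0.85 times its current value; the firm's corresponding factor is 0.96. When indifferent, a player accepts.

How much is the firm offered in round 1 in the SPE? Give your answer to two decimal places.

331.55

Round 4 (the firm proposes): the union gets 145 if talks fail, so the firm offers 145 and keeps 335.
Round 3 (the union proposes): the firm can get 335 next round, worth 0.96 × 335 = 321.6 now, so the union offers 321.6, keeping 158.4.
Round 2 (the firm proposes): the union can get 158.4 next round, worth 0.85 × 158.4 = 134.64 now. The firm offers 134.64 and keeps 480 − 134.64 = 345.36.
Round 1 (the union proposes): the firm can get 345.36 next round, worth 0.96 × 345.36 = 331.5456 now. The union offers 331.5456 and keeps 480 − 331.5456 = 148.4544.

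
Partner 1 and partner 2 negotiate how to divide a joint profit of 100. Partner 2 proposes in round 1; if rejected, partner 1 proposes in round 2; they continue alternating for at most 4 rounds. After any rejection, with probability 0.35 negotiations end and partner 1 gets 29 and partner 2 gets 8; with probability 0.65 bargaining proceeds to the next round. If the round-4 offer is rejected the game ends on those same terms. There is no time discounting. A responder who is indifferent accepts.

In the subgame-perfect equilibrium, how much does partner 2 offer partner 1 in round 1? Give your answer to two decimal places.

60.63

Round 4 (partner 1 proposes): partner 2 gets 8 if talks fail, so partner 1 offers 8 and keeps 92.
Round 3 (partner 2 proposes): rejecting gives partner 1 an expected 0.65 × 92 + 0.35 × 29 = 69.95. Partner 2 offers 69.95 and keeps 100 − 69.95 = 30.05.
Round 2 (partner 1 proposes): rejecting gives partner 2 an expected 0.65 × 30.05 + 0.35 × 8 = 22.3325. Partner 1 offers 22.3325 and keeps 100 − 22.3325 = 77.6675.
Round 1 (partner 2 proposes): rejecting gives partner 1 an expected 0.65 × 77.6675 + 0.35 × 29 = 60.633875. Partner 2 offers 60.633875 and keeps 100 − 60.633875 = 39.366125.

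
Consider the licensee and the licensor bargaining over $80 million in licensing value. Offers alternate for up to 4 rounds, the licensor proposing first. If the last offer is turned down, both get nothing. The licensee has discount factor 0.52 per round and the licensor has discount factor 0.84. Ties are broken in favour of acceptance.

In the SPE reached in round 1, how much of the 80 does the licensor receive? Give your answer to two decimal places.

By backward induction:
Round 4 (the licensee proposes): rejection yields 0 for the licensor; the licensee offers 0 and keeps 80.
Round 3 (the licensor proposes): the licensee can get 80 next round, worth 0.52 × 80 = 41.6 now; the licensor offers that and keeps 38.4.
Round 2 (the licensee proposes): the licensor can get 38.4 next round, worth 0.84 × 38.4 = 32.256 now; the licensee offers that and keeps 47.744.
Round 1 (the licensor proposes): the licensee can get 47.744 next round, worth 0.52 × 47.744 = 24.82688 now. The licensor offers 24.82688 and keeps 80 − 24.82688 = 55.17312.

55.17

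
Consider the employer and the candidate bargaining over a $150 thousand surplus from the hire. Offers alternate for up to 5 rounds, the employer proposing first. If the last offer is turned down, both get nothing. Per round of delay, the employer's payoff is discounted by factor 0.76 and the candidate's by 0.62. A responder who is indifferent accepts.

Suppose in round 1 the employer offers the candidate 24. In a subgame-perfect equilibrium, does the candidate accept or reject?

Round 5 (the employer proposes): the candidate will accept anything ≥ 0, so the employer offers 0 and keeps 150.
Round 4 (the candidate proposes): the employer can get 150 next round, worth 0.76 × 150 = 114 now. The candidate offers 114 and keeps 150 − 114 = 36.
Round 3 (the employer proposes): the candidate can get 36 next round, worth 0.62 × 36 = 22.32 now; the employer offers that and keeps 127.68.
Round 2 (the candidate proposes): the employer can get 127.68 next round, worth 0.76 × 127.68 = 97.0368 now; the candidate offers that and keeps 52.9632.
So by rejecting in round 1, the candidate gets 52.9632 next round, worth 0.62 × 52.9632 = 32.837184 now.
Offer 24 < 32.837184, so the candidate rejects.

Reject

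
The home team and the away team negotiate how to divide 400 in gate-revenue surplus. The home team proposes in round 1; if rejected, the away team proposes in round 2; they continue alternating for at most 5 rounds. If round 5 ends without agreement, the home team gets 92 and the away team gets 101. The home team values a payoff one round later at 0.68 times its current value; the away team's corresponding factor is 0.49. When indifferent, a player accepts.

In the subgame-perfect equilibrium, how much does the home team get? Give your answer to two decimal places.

Round 5 (the home team proposes): the away team gets 101 if talks fail, so the home team offers 101 and keeps 299.
Round 4 (the away team proposes): the home team can get 299 next round, worth 0.68 × 299 = 203.32 now. The away team offers 203.32 and keeps 400 − 203.32 = 196.68.
Round 3 (the home team proposes): the away team can get 196.68 next round, worth 0.49 × 196.68 = 96.3732 now, so the home team offers 96.3732, keeping 303.6268.
Round 2 (the away team proposes): the home team can get 303.6268 next round, worth 0.68 × 303.6268 = 206.466224 now; the away team offers that and keeps 193.533776.
Round 1 (the home team proposes): the away team can get 193.533776 next round, worth 0.49 × 193.533776 = 94.83155024 now; the home team offers that and keeps 305.16844976.

305.17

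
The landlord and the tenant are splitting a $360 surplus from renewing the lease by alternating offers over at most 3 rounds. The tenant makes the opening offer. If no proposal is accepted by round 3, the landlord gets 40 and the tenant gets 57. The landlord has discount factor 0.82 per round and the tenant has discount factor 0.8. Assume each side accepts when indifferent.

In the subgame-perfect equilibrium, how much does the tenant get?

274.72

Round 3 (the tenant proposes): the landlord gets 40 if talks fail, so the tenant offers 40 and keeps 320.
Round 2 (the landlord proposes): the tenant can get 320 next round, worth 0.8 × 320 = 256 now. The landlord offers 256 and keeps 360 − 256 = 104.
Round 1 (the tenant proposes): the landlord can get 104 next round, worth 0.82 × 104 = 85.28 now, so the tenant offers 85.28, keeping 274.72.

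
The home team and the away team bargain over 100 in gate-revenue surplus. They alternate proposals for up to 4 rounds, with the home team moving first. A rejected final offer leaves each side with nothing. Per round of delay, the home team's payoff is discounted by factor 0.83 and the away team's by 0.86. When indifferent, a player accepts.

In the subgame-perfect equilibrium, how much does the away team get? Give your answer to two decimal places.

76.01

Round 4 (the away team proposes): the home team will accept anything ≥ 0, so the away team offers 0 and keeps 100.
Round 3 (the home team proposes): the away team can get 100 next round, worth 0.86 × 100 = 86 now, so the home team offers 86, keeping 14.
Round 2 (the away team proposes): the home team can get 14 next round, worth 0.83 × 14 = 11.62 now; the away team offers that and keeps 88.38.
Round 1 (the home team proposes): the away team can get 88.38 next round, worth 0.86 × 88.38 = 76.0068 now. The home team offers 76.0068 and keeps 100 − 76.0068 = 23.9932.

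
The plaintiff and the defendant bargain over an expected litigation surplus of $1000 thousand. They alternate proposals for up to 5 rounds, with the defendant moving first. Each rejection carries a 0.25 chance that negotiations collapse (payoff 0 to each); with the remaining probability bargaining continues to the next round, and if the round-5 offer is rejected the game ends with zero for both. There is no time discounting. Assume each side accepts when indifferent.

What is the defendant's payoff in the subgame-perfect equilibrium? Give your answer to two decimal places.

707.03

Round 5 (the defendant proposes): the plaintiff will accept anything ≥ 0, so the defendant offers 0 and keeps 1000.
Round 4 (the plaintiff proposes): rejecting gives the defendant an expected 0.75 × 1000 = 750, so the plaintiff offers 750, keeping 250.
Round 3 (the defendant proposes): rejecting gives the plaintiff an expected 0.75 × 250 = 187.5, so the defendant offers 187.5, keeping 812.5.
Round 2 (the plaintiff proposes): rejecting gives the defendant an expected 0.75 × 812.5 = 609.375, so the plaintiff offers 609.375, keeping 390.625.
Round 1 (the defendant proposes): rejecting gives the plaintiff an expected 0.75 × 390.625 = 292.96875, so the defendant offers 292.96875, keeping 707.03125.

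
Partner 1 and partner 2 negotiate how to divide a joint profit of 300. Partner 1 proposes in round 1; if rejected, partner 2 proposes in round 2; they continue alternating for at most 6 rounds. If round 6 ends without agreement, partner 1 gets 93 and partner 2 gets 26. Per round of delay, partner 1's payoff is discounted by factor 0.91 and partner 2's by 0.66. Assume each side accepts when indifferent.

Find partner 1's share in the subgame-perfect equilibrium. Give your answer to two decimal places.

222.20

Round 6 (partner 2 proposes): partner 1 gets 93 if talks fail, so partner 2 offers 93 and keeps 207.
Round 5 (partner 1 proposes): partner 2 can get 207 next round, worth 0.66 × 207 = 136.62 now, so partner 1 offers 136.62, keeping 163.38.
Round 4 (partner 2 proposes): partner 1 can get 163.38 next round, worth 0.91 × 163.38 = 148.6758 now, so partner 2 offers 148.6758, keeping 151.3242.
Round 3 (partner 1 proposes): partner 2 can get 151.3242 next round, worth 0.66 × 151.3242 = 99.873972 now, so partner 1 offers 99.873972, keeping 200.126028.
Round 2 (partner 2 proposes): partner 1 can get 200.126028 next round, worth 0.91 × 200.126028 = 182.11468548 now, so partner 2 offers 182.11468548, keeping 117.88531452.
Round 1 (partner 1 proposes): partner 2 can get 117.88531452 next round, worth 0.66 × 117.88531452 = 77.8043075832 now; partner 1 offers that and keeps 222.1956924168.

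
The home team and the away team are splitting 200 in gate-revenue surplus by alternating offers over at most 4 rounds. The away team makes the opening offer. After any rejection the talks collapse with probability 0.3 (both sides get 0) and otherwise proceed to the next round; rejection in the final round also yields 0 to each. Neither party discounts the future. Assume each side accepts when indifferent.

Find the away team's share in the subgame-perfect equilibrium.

By backward induction:
Round 4 (the home team proposes): rejection yields 0 for the away team; the home team offers 0 and keeps 200.
Round 3 (the away team proposes): rejecting gives the home team an expected 0.7 × 200 = 140; the away team offers that and keeps 60.
Round 2 (the home team proposes): rejecting gives the away team an expected 0.7 × 60 = 42, so the home team offers 42, keeping 158.
Round 1 (the away team proposes): rejecting gives the home team an expected 0.7 × 158 = 110.6. The away team offers 110.6 and keeps 200 − 110.6 = 89.4.

89.4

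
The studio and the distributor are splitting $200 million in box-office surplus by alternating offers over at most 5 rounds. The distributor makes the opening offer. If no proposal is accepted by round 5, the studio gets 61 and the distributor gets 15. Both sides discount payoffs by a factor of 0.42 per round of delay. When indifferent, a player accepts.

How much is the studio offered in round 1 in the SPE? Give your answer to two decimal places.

59.21

Round 5 (the distributor proposes): the studio gets 61 if talks fail, so the distributor offers 61 and keeps 139.
Round 4 (the studio proposes): the distributor can get 139 next round, worth 0.42 × 139 = 58.38 now; the studio offers that and keeps 141.62.
Round 3 (the distributor proposes): the studio can get 141.62 next round, worth 0.42 × 141.62 = 59.4804 now, so the distributor offers 59.4804, keeping 140.5196.
Round 2 (the studio proposes): the distributor can get 140.5196 next round, worth 0.42 × 140.5196 = 59.018232 now, so the studio offers 59.018232, keeping 140.981768.
Round 1 (the distributor proposes): the studio can get 140.981768 next round, worth 0.42 × 140.981768 = 59.21234256 now, so the distributor offers 59.21234256, keeping 140.78765744.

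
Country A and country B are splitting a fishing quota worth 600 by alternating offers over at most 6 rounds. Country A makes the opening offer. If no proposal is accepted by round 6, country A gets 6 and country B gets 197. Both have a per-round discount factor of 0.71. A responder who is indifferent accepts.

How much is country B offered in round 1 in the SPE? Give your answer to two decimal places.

Round 6 (country B proposes): country A gets 6 if talks fail, so country B offers 6 and keeps 594.
Round 5 (country A proposes): country B can get 594 next round, worth 0.71 × 594 = 421.74 now. Country A offers 421.74 and keeps 600 − 421.74 = 178.26.
Round 4 (country B proposes): country A can get 178.26 next round, worth 0.71 × 178.26 = 126.5646 now; country B offers that and keeps 473.4354.
Round 3 (country A proposes): country B can get 473.4354 next round, worth 0.71 × 473.4354 = 336.139134 now; country A offers that and keeps 263.860866.
Round 2 (country B proposes): country A can get 263.860866 next round, worth 0.71 × 263.860866 = 187.34121486 now; country B offers that and keeps 412.65878514.
Round 1 (country A proposes): country B can get 412.65878514 next round, worth 0.71 × 412.65878514 = 292.9877374494 now. Country A offers 292.9877374494 and keeps 600 − 292.9877374494 = 307.0122625506.

292.99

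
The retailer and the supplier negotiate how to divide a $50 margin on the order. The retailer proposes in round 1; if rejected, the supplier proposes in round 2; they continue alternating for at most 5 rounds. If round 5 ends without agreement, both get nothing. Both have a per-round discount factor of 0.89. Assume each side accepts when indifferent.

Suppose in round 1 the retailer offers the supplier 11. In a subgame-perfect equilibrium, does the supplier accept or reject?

Accept

Work out the supplier's continuation value if the offer is rejected.
Round 5 (the retailer proposes): the supplier will accept anything ≥ 0, so the retailer offers 0 and keeps 50.
Round 4 (the supplier proposes): the retailer can get 50 next round, worth 0.89 × 50 = 44.5 now. The supplier offers 44.5 and keeps 50 − 44.5 = 5.5.
Round 3 (the retailer proposes): the supplier can get 5.5 next round, worth 0.89 × 5.5 = 4.895 now, so the retailer offers 4.895, keeping 45.105.
Round 2 (the supplier proposes): the retailer can get 45.105 next round, worth 0.89 × 45.105 = 40.14345 now. The supplier offers 40.14345 and keeps 50 − 40.14345 = 9.85655.
So by rejecting in round 1, the supplier gets 9.85655 next round, worth 0.89 × 9.85655 = 8.7723295 now.
Offer 11 ≥ 8.7723295, so the supplier accepts.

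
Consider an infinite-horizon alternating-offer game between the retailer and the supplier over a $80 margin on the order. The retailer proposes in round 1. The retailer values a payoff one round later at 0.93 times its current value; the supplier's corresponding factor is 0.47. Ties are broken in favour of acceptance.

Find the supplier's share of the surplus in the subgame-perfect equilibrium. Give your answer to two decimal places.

In a stationary SPE each proposer offers the other exactly their discounted continuation value.
If the retailer keeps x when proposing and the supplier keeps y when proposing, then x = 80 − 0.47y and y = 80 − 0.93x.
Solving: x = 80(1 − 0.47) / (1 − 0.93·0.47) = 42.4 / 0.5629 ≈ 75.3242.
The supplier gets 80 − 75.3242 ≈ 4.6758.

4.68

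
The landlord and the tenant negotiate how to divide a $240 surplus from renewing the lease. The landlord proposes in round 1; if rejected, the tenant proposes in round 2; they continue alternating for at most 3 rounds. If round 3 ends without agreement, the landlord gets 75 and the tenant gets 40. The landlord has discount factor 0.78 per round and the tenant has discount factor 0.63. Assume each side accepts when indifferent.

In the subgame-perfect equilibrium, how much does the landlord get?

187.08

Solve by backward induction from round 3.
Round 3 (the landlord proposes): the tenant gets 40 if talks fail, so the landlord offers 40 and keeps 200.
Round 2 (the tenant proposes): the landlord can get 200 next round, worth 0.78 × 200 = 156 now. The tenant offers 156 and keeps 240 − 156 = 84.
Round 1 (the landlord proposes): the tenant can get 84 next round, worth 0.63 × 84 = 52.92 now, so the landlord offers 52.92, keeping 187.08.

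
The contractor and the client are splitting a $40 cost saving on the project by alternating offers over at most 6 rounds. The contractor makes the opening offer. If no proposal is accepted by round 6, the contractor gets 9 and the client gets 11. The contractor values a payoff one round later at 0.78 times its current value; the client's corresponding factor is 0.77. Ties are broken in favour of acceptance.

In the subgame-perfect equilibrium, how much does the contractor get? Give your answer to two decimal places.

20.54

Round 6 (the client proposes): the contractor gets 9 if talks fail, so the client offers 9 and keeps 31.
Round 5 (the contractor proposes): the client can get 31 next round, worth 0.77 × 31 = 23.87 now; the contractor offers that and keeps 16.13.
Round 4 (the client proposes): the contractor can get 16.13 next round, worth 0.78 × 16.13 = 12.5814 now; the client offers that and keeps 27.4186.
Round 3 (the contractor proposes): the client can get 27.4186 next round, worth 0.77 × 27.4186 = 21.112322 now, so the contractor offers 21.112322, keeping 18.887678.
Round 2 (the client proposes): the contractor can get 18.887678 next round, worth 0.78 × 18.887678 = 14.73238884 now; the client offers that and keeps 25.26761116.
Round 1 (the contractor proposes): the client can get 25.26761116 next round, worth 0.77 × 25.26761116 = 19.4560605932 now, so the contractor offers 19.4560605932, keeping 20.5439394068.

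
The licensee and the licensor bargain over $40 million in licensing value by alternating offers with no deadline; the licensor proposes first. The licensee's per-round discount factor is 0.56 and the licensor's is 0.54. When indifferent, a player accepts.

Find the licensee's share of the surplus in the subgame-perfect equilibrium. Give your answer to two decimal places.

Let x be the licensor's share when the licensor proposes and y be the licensee's share when the licensee proposes.
The licensee accepts iff offered ≥ 0.56·y, so x = 40 − 0.56y. Symmetrically y = 40 − 0.54x.
Substituting: x = 40 − 0.56(40 − 0.54x), giving x(1 − 0.54·0.56) = 40(1 − 0.56).
So x = 40 × 0.44 / 0.6976 ≈ 25.2294, and the licensee receives 40 − x ≈ 14.7706.

14.77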